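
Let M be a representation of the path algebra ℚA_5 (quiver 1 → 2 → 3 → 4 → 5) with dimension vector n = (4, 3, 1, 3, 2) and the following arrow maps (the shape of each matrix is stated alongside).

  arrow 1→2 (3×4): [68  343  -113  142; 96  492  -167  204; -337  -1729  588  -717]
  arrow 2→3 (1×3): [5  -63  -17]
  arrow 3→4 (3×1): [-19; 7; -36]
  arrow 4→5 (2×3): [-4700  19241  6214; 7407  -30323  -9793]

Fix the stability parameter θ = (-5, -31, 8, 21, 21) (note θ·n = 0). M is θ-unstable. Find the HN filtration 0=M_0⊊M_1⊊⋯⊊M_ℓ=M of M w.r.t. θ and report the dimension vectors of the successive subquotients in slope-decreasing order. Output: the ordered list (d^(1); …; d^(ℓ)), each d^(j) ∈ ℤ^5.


Interval decomposition of M: I[1,1], I[1,2]^2, I[1,5], I[4,4], I[4,5].
HN type (ℓ=4): μ^(1)=21; μ^(2)=8; μ^(3)=-5; μ^(4)=-18

((0, 0, 0, 3, 2); (0, 0, 1, 0, 0); (1, 0, 0, 0, 0); (3, 3, 0, 0, 0))


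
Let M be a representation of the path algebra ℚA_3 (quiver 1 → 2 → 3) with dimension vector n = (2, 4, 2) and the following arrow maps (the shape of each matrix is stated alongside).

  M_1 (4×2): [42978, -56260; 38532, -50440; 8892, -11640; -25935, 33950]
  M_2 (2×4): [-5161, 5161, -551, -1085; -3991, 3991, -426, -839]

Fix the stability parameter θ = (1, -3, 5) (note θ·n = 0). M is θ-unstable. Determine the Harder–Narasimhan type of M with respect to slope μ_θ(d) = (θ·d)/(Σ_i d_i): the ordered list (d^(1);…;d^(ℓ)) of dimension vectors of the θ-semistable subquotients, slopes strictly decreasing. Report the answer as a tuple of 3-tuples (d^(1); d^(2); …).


Interval decomposition of M: I[1,1], I[1,3], I[2,2]^2, I[2,3].
HN type (ℓ=4): μ^(1)=5; μ^(2)=1; μ^(3)=-1; μ^(4)=-3

((0, 0, 2); (1, 0, 0); (1, 1, 0); (0, 3, 0))


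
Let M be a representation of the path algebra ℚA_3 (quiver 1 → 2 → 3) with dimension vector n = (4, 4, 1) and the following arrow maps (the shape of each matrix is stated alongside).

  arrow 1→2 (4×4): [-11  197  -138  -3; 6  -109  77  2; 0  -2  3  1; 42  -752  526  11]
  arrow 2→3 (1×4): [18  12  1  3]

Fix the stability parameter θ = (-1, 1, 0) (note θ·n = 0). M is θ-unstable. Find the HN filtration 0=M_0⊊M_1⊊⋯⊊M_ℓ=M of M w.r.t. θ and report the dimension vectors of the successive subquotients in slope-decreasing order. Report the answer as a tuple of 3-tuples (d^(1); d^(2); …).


Via rank(M_{q-1}∘⋯∘M_p): M ≅ I[1,2]^3, I[1,3].
μ_θ-semistable layers: μ^(1)=1; μ^(2)=1/2; μ^(3)=-1

((0, 3, 0); (0, 1, 1); (4, 0, 0))


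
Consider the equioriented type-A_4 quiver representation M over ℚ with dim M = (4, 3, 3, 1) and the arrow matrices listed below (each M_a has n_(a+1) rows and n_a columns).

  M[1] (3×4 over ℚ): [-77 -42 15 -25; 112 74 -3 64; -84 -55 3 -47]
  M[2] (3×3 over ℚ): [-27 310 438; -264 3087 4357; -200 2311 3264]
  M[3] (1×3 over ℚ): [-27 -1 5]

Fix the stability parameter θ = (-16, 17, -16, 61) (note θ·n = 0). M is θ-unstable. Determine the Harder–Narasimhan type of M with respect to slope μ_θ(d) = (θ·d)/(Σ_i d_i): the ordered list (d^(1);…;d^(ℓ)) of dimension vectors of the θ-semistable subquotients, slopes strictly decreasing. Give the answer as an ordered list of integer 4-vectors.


Via rank(M_{q-1}∘⋯∘M_p): M ≅ I[1,1], I[1,3]^2, I[1,4].
μ_θ-semistable layers: μ^(1)=61; μ^(2)=1/2; μ^(3)=-16

((0, 0, 0, 1); (0, 3, 3, 0); (4, 0, 0, 0))


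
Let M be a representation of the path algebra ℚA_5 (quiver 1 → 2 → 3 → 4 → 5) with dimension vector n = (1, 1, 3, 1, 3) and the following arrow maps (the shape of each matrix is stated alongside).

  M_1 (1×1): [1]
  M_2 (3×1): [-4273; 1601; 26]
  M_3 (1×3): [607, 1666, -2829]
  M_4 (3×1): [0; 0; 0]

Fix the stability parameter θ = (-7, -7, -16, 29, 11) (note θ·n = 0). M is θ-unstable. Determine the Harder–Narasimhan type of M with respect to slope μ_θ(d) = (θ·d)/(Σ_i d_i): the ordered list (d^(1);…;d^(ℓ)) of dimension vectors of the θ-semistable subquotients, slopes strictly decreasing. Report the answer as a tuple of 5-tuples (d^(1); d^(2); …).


Interval decomposition of M: I[1,4], I[3,3]^2, I[5,5]^3.
HN type (ℓ=4): μ^(1)=29; μ^(2)=11; μ^(3)=-10; μ^(4)=-16

((0, 0, 0, 1, 0); (0, 0, 0, 0, 3); (1, 1, 1, 0, 0); (0, 0, 2, 0, 0))


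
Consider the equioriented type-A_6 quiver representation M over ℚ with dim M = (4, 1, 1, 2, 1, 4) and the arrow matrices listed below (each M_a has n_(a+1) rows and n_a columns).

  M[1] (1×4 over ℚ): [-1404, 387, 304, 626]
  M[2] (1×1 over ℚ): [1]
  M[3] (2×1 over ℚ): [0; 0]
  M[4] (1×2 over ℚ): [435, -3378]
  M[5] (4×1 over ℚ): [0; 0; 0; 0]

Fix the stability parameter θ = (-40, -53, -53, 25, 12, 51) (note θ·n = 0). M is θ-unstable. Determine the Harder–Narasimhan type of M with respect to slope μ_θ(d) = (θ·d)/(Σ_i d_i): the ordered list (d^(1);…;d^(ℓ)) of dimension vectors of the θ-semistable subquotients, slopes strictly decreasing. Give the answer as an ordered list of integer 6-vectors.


Via rank(M_{q-1}∘⋯∘M_p): M ≅ I[1,1]^3, I[1,3], I[4,4], I[4,5], I[6,6]^4.
μ_θ-semistable layers: μ^(1)=51; μ^(2)=25; μ^(3)=37/2; μ^(4)=-40; μ^(5)=-146/3

((0, 0, 0, 0, 0, 4); (0, 0, 0, 1, 0, 0); (0, 0, 0, 1, 1, 0); (3, 0, 0, 0, 0, 0); (1, 1, 1, 0, 0, 0))


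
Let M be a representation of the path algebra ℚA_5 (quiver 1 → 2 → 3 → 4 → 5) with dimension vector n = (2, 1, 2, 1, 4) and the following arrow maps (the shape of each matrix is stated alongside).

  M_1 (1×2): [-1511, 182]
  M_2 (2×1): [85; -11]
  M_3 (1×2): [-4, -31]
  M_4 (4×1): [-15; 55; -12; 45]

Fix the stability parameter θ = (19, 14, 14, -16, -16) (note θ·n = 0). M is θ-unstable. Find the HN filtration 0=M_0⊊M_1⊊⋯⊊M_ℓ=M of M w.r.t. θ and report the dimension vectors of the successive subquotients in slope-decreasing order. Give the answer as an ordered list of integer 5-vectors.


Interval decomposition of M: I[1,1], I[1,5], I[3,3], I[5,5]^3.
HN type (ℓ=4): μ^(1)=19; μ^(2)=14; μ^(3)=3; μ^(4)=-16

((1, 0, 0, 0, 0); (0, 0, 1, 0, 0); (1, 1, 1, 1, 1); (0, 0, 0, 0, 3))


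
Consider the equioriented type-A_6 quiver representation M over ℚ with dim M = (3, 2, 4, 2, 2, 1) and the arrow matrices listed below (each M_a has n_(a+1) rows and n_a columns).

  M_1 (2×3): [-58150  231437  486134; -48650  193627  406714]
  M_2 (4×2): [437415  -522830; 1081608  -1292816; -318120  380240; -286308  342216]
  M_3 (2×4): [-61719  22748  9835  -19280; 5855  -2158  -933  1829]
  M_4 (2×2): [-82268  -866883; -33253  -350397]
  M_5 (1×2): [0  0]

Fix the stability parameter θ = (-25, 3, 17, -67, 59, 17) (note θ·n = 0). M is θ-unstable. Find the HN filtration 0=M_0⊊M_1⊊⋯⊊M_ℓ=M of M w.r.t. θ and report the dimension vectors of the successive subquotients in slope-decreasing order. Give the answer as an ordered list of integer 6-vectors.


Barcode: M ≅ I[1,1]^2, I[1,5], I[2,2], I[3,3]^2, I[3,5], I[6,6]. HN layers by μ_θ (5 steps, strictly decreasing):
  μ^(1)=59; μ^(2)=17; μ^(3)=3; μ^(4)=-47/3; μ^(5)=-25

((0, 0, 0, 0, 2, 0); (0, 0, 2, 0, 0, 1); (0, 1, 0, 0, 0, 0); (0, 1, 1, 1, 0, 0); (3, 0, 1, 1, 0, 0))


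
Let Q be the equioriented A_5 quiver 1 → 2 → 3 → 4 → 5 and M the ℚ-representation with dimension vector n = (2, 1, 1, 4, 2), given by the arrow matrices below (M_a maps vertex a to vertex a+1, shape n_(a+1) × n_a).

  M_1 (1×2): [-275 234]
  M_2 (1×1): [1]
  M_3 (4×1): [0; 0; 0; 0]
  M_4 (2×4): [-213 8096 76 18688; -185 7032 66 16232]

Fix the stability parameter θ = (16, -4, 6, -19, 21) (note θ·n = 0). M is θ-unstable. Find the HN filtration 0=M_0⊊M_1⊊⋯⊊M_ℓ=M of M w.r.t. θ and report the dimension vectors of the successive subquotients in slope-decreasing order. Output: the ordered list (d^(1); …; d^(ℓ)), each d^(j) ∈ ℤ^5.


Barcode: M ≅ I[1,1], I[1,3], I[4,4]^2, I[4,5]^2. HN layers by μ_θ (4 steps, strictly decreasing):
  μ^(1)=21; μ^(2)=16; μ^(3)=6; μ^(4)=-19

((0, 0, 0, 0, 2); (1, 0, 0, 0, 0); (1, 1, 1, 0, 0); (0, 0, 0, 4, 0))


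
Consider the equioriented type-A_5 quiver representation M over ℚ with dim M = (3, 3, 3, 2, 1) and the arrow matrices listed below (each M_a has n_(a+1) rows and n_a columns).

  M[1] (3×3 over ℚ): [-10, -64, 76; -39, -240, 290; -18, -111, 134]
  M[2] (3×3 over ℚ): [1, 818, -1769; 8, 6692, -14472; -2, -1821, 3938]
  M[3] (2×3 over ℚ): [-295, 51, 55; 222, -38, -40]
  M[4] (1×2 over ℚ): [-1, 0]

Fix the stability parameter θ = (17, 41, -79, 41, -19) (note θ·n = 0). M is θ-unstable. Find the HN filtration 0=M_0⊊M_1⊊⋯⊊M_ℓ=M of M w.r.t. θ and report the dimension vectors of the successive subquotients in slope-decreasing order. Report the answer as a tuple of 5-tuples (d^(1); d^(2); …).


Interval decomposition of M: I[1,1], I[1,4], I[1,5], I[2,2], I[3,3].
HN type (ℓ=5): μ^(1)=41; μ^(2)=17; μ^(3)=11; μ^(4)=-7; μ^(5)=-79

((0, 1, 0, 1, 0); (1, 0, 0, 0, 0); (0, 0, 0, 1, 1); (2, 2, 2, 0, 0); (0, 0, 1, 0, 0))


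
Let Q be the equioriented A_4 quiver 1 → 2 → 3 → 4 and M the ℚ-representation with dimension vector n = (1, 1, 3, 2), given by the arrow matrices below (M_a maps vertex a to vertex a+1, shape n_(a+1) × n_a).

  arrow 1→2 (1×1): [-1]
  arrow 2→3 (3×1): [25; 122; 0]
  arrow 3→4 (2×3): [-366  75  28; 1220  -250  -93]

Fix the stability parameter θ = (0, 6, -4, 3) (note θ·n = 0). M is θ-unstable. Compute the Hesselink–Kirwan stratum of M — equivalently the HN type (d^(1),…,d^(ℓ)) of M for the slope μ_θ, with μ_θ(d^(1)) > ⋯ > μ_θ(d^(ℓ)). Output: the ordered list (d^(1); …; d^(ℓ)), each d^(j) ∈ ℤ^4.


Via rank(M_{q-1}∘⋯∘M_p): M ≅ I[1,3], I[3,4]^2.
μ_θ-semistable layers: μ^(1)=3; μ^(2)=1; μ^(3)=0; μ^(4)=-4

((0, 0, 0, 2); (0, 1, 1, 0); (1, 0, 0, 0); (0, 0, 2, 0))


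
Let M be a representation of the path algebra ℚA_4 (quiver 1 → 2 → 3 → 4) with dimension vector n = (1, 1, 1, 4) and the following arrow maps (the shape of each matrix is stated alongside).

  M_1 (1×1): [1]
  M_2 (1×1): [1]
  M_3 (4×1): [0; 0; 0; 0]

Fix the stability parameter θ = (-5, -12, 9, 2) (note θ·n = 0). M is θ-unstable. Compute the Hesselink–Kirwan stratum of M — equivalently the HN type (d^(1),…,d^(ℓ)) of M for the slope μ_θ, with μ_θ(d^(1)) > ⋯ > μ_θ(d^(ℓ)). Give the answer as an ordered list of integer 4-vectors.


Via rank(M_{q-1}∘⋯∘M_p): M ≅ I[1,3], I[4,4]^4.
μ_θ-semistable layers: μ^(1)=9; μ^(2)=2; μ^(3)=-17/2

((0, 0, 1, 0); (0, 0, 0, 4); (1, 1, 0, 0))


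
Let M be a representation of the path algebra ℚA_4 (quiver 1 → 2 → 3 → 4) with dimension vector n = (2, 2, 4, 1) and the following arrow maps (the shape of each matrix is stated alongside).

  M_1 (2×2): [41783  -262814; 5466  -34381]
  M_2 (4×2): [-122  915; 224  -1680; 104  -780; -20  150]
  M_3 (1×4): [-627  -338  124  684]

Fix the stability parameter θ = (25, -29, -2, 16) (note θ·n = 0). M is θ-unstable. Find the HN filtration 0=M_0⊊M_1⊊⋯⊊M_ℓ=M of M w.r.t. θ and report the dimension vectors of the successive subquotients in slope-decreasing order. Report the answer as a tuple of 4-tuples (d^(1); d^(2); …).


Via rank(M_{q-1}∘⋯∘M_p): M ≅ I[1,2], I[1,4], I[3,3]^3.
μ_θ-semistable layers: μ^(1)=16; μ^(2)=-2

((0, 0, 0, 1); (2, 2, 4, 0))


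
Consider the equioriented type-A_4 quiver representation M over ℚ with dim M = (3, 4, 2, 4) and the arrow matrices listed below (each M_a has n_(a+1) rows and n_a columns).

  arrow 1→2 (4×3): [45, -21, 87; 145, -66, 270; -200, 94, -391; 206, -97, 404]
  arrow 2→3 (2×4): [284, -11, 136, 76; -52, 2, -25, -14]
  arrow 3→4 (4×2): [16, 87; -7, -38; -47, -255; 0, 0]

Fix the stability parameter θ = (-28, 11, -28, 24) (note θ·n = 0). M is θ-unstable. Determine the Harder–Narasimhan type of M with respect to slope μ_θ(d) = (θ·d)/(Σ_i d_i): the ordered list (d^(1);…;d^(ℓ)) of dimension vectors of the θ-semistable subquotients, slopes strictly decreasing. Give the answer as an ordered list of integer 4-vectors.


Interval decomposition of M: I[1,2], I[1,4]^2, I[2,2], I[4,4]^2.
HN type (ℓ=4): μ^(1)=24; μ^(2)=11; μ^(3)=-17/2; μ^(4)=-28

((0, 0, 0, 4); (0, 2, 0, 0); (0, 2, 2, 0); (3, 0, 0, 0))


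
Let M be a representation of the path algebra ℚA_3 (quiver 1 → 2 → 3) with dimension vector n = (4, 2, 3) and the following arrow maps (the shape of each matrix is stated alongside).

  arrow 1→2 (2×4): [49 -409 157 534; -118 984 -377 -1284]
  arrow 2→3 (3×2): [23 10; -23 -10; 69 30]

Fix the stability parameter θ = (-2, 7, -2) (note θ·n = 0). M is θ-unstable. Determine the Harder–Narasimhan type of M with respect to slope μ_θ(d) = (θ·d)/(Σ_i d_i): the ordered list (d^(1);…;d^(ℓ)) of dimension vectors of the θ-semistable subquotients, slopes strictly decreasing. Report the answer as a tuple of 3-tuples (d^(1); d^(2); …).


Interval decomposition of M: I[1,1]^2, I[1,2], I[1,3], I[3,3]^2.
HN type (ℓ=3): μ^(1)=7; μ^(2)=5/2; μ^(3)=-2

((0, 1, 0); (0, 1, 1); (4, 0, 2))


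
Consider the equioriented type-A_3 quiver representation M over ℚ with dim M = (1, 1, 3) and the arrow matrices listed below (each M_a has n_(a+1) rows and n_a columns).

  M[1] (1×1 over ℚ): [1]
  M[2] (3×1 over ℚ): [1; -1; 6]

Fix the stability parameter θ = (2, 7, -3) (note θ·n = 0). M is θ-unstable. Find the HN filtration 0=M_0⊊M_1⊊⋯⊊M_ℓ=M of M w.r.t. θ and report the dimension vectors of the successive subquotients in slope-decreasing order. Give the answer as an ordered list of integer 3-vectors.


Barcode: M ≅ I[1,3], I[3,3]^2. HN layers by μ_θ (2 steps, strictly decreasing):
  μ^(1)=2; μ^(2)=-3

((1, 1, 1); (0, 0, 2))


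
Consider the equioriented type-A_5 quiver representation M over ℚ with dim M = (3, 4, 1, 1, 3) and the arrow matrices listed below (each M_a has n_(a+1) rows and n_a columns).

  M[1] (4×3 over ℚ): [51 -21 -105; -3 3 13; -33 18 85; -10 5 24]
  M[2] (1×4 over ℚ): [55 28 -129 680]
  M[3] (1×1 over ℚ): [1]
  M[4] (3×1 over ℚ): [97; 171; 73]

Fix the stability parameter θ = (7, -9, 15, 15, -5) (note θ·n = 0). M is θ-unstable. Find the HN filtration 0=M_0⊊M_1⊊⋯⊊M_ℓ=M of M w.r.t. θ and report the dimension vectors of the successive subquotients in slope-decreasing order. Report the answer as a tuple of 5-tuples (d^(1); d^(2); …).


Barcode: M ≅ I[1,1], I[1,2], I[1,5], I[2,2]^2, I[5,5]^2. HN layers by μ_θ (5 steps, strictly decreasing):
  μ^(1)=25/3; μ^(2)=7; μ^(3)=-1; μ^(4)=-5; μ^(5)=-9

((0, 0, 1, 1, 1); (1, 0, 0, 0, 0); (2, 2, 0, 0, 0); (0, 0, 0, 0, 2); (0, 2, 0, 0, 0))


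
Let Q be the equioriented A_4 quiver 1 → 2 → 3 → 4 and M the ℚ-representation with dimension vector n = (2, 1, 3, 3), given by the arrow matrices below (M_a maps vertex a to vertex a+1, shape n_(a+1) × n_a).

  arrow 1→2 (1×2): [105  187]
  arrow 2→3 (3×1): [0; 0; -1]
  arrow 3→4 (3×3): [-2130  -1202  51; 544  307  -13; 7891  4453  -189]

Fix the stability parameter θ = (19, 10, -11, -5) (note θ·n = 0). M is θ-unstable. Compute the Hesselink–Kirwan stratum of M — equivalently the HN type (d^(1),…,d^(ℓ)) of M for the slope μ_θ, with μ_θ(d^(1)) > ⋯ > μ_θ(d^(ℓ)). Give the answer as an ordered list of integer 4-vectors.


Barcode: M ≅ I[1,1], I[1,4], I[3,4]^2. HN layers by μ_θ (4 steps, strictly decreasing):
  μ^(1)=19; μ^(2)=13/4; μ^(3)=-5; μ^(4)=-11

((1, 0, 0, 0); (1, 1, 1, 1); (0, 0, 0, 2); (0, 0, 2, 0))


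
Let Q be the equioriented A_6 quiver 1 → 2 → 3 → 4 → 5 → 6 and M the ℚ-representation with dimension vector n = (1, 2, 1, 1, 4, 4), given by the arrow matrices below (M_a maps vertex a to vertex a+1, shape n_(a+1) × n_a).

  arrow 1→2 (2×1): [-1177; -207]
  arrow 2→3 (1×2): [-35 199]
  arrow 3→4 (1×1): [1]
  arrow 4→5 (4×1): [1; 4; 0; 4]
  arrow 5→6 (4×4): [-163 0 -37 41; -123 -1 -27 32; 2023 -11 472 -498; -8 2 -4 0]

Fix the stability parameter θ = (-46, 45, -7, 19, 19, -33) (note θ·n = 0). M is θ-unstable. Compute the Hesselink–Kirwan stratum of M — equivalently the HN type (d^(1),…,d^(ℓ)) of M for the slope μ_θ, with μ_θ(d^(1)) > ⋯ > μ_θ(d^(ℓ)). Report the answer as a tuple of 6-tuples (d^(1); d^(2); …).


Barcode: M ≅ I[1,6], I[2,2], I[5,6]^3. HN layers by μ_θ (4 steps, strictly decreasing):
  μ^(1)=45; μ^(2)=43/5; μ^(3)=-7; μ^(4)=-46

((0, 1, 0, 0, 0, 0); (0, 1, 1, 1, 1, 1); (0, 0, 0, 0, 3, 3); (1, 0, 0, 0, 0, 0))


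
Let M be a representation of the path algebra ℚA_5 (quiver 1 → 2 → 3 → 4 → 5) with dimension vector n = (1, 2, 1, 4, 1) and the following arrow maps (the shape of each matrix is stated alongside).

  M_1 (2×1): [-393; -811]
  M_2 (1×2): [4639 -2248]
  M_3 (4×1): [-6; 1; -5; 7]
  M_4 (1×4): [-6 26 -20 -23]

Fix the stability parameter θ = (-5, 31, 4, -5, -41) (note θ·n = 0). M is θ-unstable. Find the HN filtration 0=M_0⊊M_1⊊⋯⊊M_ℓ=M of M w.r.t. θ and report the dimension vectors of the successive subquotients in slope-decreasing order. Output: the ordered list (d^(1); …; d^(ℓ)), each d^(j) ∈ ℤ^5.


Interval decomposition of M: I[1,5], I[2,2], I[4,4]^3.
HN type (ℓ=3): μ^(1)=31; μ^(2)=-11/4; μ^(3)=-5

((0, 1, 0, 0, 0); (0, 1, 1, 1, 1); (1, 0, 0, 3, 0))


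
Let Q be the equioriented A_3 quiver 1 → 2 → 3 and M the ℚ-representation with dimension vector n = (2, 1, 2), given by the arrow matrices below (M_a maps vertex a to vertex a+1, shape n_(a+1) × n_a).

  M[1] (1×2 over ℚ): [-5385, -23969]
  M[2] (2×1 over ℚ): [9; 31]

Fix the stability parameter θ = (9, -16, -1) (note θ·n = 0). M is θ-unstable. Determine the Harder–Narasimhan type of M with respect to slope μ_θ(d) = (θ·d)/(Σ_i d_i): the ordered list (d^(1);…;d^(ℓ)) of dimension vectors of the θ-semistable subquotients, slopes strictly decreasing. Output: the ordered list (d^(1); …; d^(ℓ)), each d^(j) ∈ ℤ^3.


Interval decomposition of M: I[1,1], I[1,3], I[3,3].
HN type (ℓ=3): μ^(1)=9; μ^(2)=-1; μ^(3)=-7/2

((1, 0, 0); (0, 0, 2); (1, 1, 0))


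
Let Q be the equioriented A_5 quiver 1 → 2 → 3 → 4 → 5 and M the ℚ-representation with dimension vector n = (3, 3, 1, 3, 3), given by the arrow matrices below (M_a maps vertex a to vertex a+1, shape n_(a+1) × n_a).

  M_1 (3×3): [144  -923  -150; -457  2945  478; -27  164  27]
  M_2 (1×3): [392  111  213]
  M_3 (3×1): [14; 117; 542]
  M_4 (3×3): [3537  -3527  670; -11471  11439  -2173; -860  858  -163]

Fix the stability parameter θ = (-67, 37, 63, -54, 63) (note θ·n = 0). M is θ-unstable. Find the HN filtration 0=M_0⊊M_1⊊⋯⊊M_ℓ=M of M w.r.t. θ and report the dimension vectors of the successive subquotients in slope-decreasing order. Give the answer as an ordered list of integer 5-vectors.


Via rank(M_{q-1}∘⋯∘M_p): M ≅ I[1,2]^2, I[1,5], I[4,4], I[4,5], I[5,5].
μ_θ-semistable layers: μ^(1)=63; μ^(2)=37; μ^(3)=46/3; μ^(4)=-54; μ^(5)=-67

((0, 0, 0, 0, 3); (0, 2, 0, 0, 0); (0, 1, 1, 1, 0); (0, 0, 0, 2, 0); (3, 0, 0, 0, 0))


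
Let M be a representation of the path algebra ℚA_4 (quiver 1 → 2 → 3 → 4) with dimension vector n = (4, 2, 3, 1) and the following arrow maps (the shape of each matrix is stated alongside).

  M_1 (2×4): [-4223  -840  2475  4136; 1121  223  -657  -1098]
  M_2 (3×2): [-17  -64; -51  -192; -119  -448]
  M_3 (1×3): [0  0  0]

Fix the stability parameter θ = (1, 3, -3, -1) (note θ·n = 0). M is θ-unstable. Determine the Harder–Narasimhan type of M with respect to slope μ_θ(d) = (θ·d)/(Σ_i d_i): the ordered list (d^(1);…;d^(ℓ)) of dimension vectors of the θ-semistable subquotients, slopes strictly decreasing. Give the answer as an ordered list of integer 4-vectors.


Via rank(M_{q-1}∘⋯∘M_p): M ≅ I[1,1]^2, I[1,2], I[1,3], I[3,3]^2, I[4,4].
μ_θ-semistable layers: μ^(1)=3; μ^(2)=1; μ^(3)=1/3; μ^(4)=-1; μ^(5)=-3

((0, 1, 0, 0); (3, 0, 0, 0); (1, 1, 1, 0); (0, 0, 0, 1); (0, 0, 2, 0))


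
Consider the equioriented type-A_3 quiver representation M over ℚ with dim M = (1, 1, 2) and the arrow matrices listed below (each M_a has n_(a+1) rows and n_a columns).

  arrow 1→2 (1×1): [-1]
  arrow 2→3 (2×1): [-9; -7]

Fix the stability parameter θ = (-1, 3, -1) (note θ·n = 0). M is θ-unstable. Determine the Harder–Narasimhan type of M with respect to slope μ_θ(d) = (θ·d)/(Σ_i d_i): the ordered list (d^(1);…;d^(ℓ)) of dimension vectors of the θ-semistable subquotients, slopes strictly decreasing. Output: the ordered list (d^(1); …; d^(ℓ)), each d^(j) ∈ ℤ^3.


Via rank(M_{q-1}∘⋯∘M_p): M ≅ I[1,3], I[3,3].
μ_θ-semistable layers: μ^(1)=1; μ^(2)=-1

((0, 1, 1); (1, 0, 1))


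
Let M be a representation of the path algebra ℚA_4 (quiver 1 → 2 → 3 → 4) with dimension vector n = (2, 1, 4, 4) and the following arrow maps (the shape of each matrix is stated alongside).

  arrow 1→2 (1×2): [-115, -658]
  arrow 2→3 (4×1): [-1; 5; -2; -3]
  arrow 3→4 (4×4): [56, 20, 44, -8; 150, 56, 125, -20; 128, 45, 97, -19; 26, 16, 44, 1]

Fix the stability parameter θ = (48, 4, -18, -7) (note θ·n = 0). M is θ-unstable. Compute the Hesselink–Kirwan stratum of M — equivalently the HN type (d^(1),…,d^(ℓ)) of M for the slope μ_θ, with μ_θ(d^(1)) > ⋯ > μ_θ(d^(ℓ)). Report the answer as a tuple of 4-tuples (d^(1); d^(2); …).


Interval decomposition of M: I[1,1], I[1,4], I[3,3], I[3,4]^2, I[4,4].
HN type (ℓ=4): μ^(1)=48; μ^(2)=27/4; μ^(3)=-7; μ^(4)=-18

((1, 0, 0, 0); (1, 1, 1, 1); (0, 0, 0, 3); (0, 0, 3, 0))


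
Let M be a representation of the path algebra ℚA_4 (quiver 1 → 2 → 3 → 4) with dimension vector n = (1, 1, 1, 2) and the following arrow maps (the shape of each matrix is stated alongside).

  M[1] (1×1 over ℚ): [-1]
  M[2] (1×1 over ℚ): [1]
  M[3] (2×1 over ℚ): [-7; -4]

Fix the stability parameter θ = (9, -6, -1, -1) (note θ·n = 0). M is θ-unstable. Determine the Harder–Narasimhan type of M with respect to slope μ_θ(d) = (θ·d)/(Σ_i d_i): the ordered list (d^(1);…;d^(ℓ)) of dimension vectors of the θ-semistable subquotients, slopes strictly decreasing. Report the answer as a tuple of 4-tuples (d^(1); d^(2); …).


Interval decomposition of M: I[1,4], I[4,4].
HN type (ℓ=2): μ^(1)=1/4; μ^(2)=-1

((1, 1, 1, 1); (0, 0, 0, 1))


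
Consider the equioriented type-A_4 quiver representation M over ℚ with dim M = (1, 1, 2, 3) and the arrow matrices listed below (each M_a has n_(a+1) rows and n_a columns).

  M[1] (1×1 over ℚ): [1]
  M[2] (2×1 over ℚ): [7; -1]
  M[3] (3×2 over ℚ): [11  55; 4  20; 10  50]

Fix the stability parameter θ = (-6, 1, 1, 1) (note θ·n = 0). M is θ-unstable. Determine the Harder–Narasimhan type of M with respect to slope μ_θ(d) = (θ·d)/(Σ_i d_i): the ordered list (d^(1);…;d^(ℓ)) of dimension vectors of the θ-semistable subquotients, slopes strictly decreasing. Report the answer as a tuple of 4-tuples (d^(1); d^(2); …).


Via rank(M_{q-1}∘⋯∘M_p): M ≅ I[1,4], I[3,3], I[4,4]^2.
μ_θ-semistable layers: μ^(1)=1; μ^(2)=-6

((0, 1, 2, 3); (1, 0, 0, 0))


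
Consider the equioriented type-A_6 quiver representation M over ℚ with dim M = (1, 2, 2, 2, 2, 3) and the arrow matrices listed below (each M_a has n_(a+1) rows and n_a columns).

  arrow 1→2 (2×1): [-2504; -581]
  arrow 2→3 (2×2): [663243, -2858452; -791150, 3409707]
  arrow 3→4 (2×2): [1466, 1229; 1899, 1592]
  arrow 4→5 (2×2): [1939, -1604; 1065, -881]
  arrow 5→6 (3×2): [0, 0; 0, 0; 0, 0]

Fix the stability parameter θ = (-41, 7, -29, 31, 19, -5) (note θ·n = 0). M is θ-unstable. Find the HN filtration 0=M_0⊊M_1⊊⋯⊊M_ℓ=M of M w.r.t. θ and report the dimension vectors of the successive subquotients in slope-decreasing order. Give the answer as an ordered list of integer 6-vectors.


Via rank(M_{q-1}∘⋯∘M_p): M ≅ I[1,5], I[2,5], I[6,6]^3.
μ_θ-semistable layers: μ^(1)=25; μ^(2)=-5; μ^(3)=-11; μ^(4)=-41

((0, 0, 0, 2, 2, 0); (0, 0, 0, 0, 0, 3); (0, 2, 2, 0, 0, 0); (1, 0, 0, 0, 0, 0))


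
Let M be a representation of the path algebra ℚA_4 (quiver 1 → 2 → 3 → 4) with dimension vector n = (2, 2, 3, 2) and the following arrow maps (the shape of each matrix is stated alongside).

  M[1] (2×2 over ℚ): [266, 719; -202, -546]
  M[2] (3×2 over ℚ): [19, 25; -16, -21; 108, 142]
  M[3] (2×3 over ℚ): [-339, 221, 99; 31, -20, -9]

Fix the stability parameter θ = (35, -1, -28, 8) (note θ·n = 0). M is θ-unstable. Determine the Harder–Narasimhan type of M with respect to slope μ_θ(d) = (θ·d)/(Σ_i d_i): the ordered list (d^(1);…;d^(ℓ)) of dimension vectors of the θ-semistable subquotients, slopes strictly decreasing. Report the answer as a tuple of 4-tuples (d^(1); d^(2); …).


Via rank(M_{q-1}∘⋯∘M_p): M ≅ I[1,4]^2, I[3,3].
μ_θ-semistable layers: μ^(1)=8; μ^(2)=2; μ^(3)=-28

((0, 0, 0, 2); (2, 2, 2, 0); (0, 0, 1, 0))


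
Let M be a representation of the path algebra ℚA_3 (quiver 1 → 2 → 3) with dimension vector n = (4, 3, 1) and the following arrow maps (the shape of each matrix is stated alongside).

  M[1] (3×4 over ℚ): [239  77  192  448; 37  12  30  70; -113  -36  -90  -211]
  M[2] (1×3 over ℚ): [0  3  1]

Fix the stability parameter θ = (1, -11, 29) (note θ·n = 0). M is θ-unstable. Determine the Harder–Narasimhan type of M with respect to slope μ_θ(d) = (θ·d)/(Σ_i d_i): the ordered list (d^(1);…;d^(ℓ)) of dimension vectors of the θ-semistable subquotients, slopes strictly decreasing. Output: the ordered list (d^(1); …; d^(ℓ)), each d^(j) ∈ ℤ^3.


Interval decomposition of M: I[1,1], I[1,2]^2, I[1,3].
HN type (ℓ=3): μ^(1)=29; μ^(2)=1; μ^(3)=-5

((0, 0, 1); (1, 0, 0); (3, 3, 0))


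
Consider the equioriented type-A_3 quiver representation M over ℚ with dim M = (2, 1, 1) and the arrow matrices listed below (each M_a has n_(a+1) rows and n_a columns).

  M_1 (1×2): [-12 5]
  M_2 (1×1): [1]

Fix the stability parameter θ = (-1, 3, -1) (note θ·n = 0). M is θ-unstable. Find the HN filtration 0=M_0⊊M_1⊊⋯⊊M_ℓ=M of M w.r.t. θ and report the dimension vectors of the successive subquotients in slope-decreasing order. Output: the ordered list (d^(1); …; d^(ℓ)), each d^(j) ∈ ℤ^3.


Via rank(M_{q-1}∘⋯∘M_p): M ≅ I[1,1], I[1,3].
μ_θ-semistable layers: μ^(1)=1; μ^(2)=-1

((0, 1, 1); (2, 0, 0))


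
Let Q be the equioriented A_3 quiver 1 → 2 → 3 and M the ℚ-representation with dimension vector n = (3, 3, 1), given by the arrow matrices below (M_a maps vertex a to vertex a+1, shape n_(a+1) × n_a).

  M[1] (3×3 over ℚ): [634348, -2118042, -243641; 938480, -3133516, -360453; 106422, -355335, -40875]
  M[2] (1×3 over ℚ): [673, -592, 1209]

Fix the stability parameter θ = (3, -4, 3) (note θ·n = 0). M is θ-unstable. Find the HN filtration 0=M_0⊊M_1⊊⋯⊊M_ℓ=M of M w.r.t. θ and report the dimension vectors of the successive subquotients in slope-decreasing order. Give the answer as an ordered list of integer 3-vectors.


Via rank(M_{q-1}∘⋯∘M_p): M ≅ I[1,1], I[1,2], I[1,3], I[2,2].
μ_θ-semistable layers: μ^(1)=3; μ^(2)=-1/2; μ^(3)=-4

((1, 0, 1); (2, 2, 0); (0, 1, 0))


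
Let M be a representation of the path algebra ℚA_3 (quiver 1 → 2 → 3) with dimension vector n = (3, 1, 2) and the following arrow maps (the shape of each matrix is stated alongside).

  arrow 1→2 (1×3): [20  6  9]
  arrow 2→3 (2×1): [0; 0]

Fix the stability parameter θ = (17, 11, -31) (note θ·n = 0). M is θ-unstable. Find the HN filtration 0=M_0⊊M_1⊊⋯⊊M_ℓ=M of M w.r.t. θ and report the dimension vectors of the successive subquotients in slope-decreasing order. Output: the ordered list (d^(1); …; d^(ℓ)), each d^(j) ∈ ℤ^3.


Interval decomposition of M: I[1,1]^2, I[1,2], I[3,3]^2.
HN type (ℓ=3): μ^(1)=17; μ^(2)=14; μ^(3)=-31

((2, 0, 0); (1, 1, 0); (0, 0, 2))


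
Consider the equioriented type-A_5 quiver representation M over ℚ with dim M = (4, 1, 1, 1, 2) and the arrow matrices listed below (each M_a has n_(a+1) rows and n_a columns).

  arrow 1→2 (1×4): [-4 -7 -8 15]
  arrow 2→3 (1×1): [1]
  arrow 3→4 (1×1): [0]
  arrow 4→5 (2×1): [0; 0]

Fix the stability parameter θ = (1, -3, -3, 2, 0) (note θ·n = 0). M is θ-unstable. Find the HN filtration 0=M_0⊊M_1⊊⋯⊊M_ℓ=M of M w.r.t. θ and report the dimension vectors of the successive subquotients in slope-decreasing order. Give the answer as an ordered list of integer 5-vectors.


Interval decomposition of M: I[1,1]^3, I[1,3], I[4,4], I[5,5]^2.
HN type (ℓ=4): μ^(1)=2; μ^(2)=1; μ^(3)=0; μ^(4)=-5/3

((0, 0, 0, 1, 0); (3, 0, 0, 0, 0); (0, 0, 0, 0, 2); (1, 1, 1, 0, 0))


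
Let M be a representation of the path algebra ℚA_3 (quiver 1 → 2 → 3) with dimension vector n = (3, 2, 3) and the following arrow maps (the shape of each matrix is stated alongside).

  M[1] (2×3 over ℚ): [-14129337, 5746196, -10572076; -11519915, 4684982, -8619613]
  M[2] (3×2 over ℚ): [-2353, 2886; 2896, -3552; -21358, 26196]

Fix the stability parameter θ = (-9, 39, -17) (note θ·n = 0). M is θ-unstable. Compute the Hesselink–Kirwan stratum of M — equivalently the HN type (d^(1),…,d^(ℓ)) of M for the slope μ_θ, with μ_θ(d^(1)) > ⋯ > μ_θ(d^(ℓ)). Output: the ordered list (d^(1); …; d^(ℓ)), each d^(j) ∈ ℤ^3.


Barcode: M ≅ I[1,1], I[1,2], I[1,3], I[3,3]^2. HN layers by μ_θ (4 steps, strictly decreasing):
  μ^(1)=39; μ^(2)=11; μ^(3)=-9; μ^(4)=-17

((0, 1, 0); (0, 1, 1); (3, 0, 0); (0, 0, 2))


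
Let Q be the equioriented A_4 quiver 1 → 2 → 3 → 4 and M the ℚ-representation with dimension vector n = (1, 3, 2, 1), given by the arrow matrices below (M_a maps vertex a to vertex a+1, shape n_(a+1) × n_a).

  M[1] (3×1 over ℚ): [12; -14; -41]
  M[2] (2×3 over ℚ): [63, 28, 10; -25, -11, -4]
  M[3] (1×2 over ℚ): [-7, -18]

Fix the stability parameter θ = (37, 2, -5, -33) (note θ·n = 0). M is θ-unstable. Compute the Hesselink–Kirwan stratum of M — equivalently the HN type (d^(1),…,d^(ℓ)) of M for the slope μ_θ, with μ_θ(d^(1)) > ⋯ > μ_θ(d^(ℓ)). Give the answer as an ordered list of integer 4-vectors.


Via rank(M_{q-1}∘⋯∘M_p): M ≅ I[1,4], I[2,2], I[2,3].
μ_θ-semistable layers: μ^(1)=2; μ^(2)=1/4; μ^(3)=-3/2

((0, 1, 0, 0); (1, 1, 1, 1); (0, 1, 1, 0))


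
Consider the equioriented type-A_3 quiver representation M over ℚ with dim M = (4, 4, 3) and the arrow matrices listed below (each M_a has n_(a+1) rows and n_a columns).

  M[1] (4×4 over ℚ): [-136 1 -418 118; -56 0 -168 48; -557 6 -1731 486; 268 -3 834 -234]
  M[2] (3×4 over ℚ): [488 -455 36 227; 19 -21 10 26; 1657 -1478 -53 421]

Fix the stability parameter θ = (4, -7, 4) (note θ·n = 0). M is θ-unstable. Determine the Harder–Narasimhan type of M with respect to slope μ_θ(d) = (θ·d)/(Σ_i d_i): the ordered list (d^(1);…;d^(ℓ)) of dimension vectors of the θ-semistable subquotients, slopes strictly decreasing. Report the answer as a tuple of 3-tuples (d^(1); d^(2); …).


Interval decomposition of M: I[1,1]^2, I[1,3]^2, I[2,2], I[2,3].
HN type (ℓ=3): μ^(1)=4; μ^(2)=-3/2; μ^(3)=-7

((2, 0, 3); (2, 2, 0); (0, 2, 0))


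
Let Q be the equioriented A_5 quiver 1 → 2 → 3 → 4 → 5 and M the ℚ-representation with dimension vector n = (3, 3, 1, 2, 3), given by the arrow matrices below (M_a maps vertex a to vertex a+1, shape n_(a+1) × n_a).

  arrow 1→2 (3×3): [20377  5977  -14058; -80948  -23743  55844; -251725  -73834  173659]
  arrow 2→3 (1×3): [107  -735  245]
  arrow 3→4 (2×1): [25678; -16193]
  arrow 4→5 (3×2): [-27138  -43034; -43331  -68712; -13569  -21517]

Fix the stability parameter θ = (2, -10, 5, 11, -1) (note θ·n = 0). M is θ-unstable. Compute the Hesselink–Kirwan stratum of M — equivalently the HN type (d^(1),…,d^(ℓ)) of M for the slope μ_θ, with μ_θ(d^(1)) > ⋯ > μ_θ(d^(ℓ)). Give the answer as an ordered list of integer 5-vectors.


Via rank(M_{q-1}∘⋯∘M_p): M ≅ I[1,2]^2, I[1,5], I[4,5], I[5,5].
μ_θ-semistable layers: μ^(1)=5; μ^(2)=-1; μ^(3)=-4

((0, 0, 1, 2, 2); (0, 0, 0, 0, 1); (3, 3, 0, 0, 0))


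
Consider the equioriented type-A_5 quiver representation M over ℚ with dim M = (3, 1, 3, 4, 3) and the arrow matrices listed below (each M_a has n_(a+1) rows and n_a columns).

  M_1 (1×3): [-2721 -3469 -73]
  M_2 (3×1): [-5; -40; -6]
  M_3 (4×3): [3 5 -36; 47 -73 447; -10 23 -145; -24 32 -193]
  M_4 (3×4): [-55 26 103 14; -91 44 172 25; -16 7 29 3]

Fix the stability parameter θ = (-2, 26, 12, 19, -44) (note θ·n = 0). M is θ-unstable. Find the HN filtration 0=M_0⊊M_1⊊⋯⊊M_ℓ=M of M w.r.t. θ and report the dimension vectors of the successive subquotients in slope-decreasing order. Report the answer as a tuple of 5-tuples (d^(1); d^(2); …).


Barcode: M ≅ I[1,1]^2, I[1,5], I[3,4], I[3,5], I[4,5]. HN layers by μ_θ (6 steps, strictly decreasing):
  μ^(1)=19; μ^(2)=12; μ^(3)=13/4; μ^(4)=-2; μ^(5)=-13/3; μ^(6)=-25/2

((0, 0, 0, 1, 0); (0, 0, 1, 0, 0); (0, 1, 1, 1, 1); (3, 0, 0, 0, 0); (0, 0, 1, 1, 1); (0, 0, 0, 1, 1))


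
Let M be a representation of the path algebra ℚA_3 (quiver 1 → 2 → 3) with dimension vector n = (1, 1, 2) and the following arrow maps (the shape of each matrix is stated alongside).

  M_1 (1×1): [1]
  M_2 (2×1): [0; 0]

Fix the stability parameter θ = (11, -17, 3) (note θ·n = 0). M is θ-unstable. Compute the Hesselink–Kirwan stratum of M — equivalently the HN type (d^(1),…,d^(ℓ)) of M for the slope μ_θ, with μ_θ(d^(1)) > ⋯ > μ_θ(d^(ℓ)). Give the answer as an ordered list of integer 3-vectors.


Interval decomposition of M: I[1,2], I[3,3]^2.
HN type (ℓ=2): μ^(1)=3; μ^(2)=-3

((0, 0, 2); (1, 1, 0))


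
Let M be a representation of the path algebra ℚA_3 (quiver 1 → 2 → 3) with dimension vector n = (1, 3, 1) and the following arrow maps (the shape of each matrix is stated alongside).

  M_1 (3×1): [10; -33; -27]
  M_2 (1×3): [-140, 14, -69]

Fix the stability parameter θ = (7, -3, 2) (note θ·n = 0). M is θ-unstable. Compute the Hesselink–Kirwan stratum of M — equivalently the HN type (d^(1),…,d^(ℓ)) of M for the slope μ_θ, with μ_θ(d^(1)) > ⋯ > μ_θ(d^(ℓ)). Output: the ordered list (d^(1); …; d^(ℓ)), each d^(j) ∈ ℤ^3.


Via rank(M_{q-1}∘⋯∘M_p): M ≅ I[1,3], I[2,2]^2.
μ_θ-semistable layers: μ^(1)=2; μ^(2)=-3

((1, 1, 1); (0, 2, 0))


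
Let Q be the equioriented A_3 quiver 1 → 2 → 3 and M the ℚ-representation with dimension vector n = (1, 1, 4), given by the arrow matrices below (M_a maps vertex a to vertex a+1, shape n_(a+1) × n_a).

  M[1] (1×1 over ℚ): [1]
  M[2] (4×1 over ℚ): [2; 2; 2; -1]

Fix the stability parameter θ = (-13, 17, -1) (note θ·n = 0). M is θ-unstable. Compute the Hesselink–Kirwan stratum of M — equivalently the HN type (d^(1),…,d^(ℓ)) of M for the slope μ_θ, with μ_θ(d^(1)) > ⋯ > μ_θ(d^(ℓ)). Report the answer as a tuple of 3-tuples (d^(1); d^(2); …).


Interval decomposition of M: I[1,3], I[3,3]^3.
HN type (ℓ=3): μ^(1)=8; μ^(2)=-1; μ^(3)=-13

((0, 1, 1); (0, 0, 3); (1, 0, 0))


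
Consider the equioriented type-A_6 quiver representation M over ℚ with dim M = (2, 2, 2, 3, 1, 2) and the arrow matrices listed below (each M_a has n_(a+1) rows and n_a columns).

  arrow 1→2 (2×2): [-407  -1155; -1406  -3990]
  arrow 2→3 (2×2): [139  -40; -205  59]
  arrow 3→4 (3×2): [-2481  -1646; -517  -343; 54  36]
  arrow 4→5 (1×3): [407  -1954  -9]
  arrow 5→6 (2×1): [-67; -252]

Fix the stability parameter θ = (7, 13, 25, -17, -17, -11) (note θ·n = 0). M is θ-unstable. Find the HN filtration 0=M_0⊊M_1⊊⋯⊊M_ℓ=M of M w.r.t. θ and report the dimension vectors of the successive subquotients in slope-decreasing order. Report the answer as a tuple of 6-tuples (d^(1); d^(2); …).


Interval decomposition of M: I[1,1], I[1,6], I[2,4], I[4,4], I[6,6].
HN type (ℓ=4): μ^(1)=7; μ^(2)=0; μ^(3)=-11; μ^(4)=-17

((1, 1, 1, 1, 0, 0); (1, 1, 1, 1, 1, 1); (0, 0, 0, 0, 0, 1); (0, 0, 0, 1, 0, 0))


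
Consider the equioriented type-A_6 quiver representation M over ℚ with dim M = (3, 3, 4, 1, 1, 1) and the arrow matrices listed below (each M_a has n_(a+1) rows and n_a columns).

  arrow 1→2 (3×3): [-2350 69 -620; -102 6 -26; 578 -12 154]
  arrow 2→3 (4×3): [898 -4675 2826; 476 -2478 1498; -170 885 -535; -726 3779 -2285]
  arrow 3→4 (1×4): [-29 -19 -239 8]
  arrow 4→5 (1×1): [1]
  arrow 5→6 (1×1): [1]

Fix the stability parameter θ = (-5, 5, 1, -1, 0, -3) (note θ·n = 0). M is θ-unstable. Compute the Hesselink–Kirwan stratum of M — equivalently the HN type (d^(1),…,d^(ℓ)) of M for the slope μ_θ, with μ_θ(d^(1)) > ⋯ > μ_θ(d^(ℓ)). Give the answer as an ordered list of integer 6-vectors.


Barcode: M ≅ I[1,1], I[1,2], I[1,6], I[2,3], I[3,3]^2. HN layers by μ_θ (5 steps, strictly decreasing):
  μ^(1)=5; μ^(2)=3; μ^(3)=1; μ^(4)=2/5; μ^(5)=-5

((0, 1, 0, 0, 0, 0); (0, 1, 1, 0, 0, 0); (0, 0, 2, 0, 0, 0); (0, 1, 1, 1, 1, 1); (3, 0, 0, 0, 0, 0))


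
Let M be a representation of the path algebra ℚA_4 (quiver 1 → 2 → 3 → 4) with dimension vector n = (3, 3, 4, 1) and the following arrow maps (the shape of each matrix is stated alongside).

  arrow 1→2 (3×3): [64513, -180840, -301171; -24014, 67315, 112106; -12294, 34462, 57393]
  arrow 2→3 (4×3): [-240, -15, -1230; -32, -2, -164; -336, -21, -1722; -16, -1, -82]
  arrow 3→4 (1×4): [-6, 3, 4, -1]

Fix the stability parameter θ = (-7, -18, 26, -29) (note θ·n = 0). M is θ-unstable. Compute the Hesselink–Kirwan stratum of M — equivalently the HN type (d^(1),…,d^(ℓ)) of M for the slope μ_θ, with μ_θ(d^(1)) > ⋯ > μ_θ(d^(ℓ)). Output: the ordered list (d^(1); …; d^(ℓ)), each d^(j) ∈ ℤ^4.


Barcode: M ≅ I[1,2]^2, I[1,4], I[3,3]^3. HN layers by μ_θ (3 steps, strictly decreasing):
  μ^(1)=26; μ^(2)=-3/2; μ^(3)=-25/2

((0, 0, 3, 0); (0, 0, 1, 1); (3, 3, 0, 0))


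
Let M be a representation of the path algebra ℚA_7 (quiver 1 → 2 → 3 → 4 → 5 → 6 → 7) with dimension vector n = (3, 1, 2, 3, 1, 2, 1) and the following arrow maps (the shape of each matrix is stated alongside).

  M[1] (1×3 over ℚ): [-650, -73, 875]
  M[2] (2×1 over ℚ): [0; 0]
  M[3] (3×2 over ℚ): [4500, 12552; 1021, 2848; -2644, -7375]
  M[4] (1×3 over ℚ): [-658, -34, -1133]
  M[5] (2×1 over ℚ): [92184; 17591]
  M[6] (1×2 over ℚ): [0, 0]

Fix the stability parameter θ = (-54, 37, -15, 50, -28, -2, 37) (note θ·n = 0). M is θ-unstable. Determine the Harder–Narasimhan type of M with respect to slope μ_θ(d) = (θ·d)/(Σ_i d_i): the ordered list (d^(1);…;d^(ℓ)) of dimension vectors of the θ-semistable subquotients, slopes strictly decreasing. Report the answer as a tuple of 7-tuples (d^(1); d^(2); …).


Interval decomposition of M: I[1,1]^2, I[1,2], I[3,4], I[3,6], I[4,4], I[6,6], I[7,7].
HN type (ℓ=6): μ^(1)=50; μ^(2)=37; μ^(3)=20/3; μ^(4)=-2; μ^(5)=-15; μ^(6)=-54

((0, 0, 0, 2, 0, 0, 0); (0, 1, 0, 0, 0, 0, 1); (0, 0, 0, 1, 1, 1, 0); (0, 0, 0, 0, 0, 1, 0); (0, 0, 2, 0, 0, 0, 0); (3, 0, 0, 0, 0, 0, 0))


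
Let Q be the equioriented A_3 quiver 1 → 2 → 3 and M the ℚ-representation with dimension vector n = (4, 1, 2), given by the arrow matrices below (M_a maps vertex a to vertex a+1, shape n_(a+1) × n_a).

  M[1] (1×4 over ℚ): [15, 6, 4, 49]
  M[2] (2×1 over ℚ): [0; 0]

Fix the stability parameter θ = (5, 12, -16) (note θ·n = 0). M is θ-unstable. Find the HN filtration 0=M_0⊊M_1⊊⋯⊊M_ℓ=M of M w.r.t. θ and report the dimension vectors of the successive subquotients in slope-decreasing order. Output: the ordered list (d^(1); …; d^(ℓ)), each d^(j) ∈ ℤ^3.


Via rank(M_{q-1}∘⋯∘M_p): M ≅ I[1,1]^3, I[1,2], I[3,3]^2.
μ_θ-semistable layers: μ^(1)=12; μ^(2)=5; μ^(3)=-16

((0, 1, 0); (4, 0, 0); (0, 0, 2))


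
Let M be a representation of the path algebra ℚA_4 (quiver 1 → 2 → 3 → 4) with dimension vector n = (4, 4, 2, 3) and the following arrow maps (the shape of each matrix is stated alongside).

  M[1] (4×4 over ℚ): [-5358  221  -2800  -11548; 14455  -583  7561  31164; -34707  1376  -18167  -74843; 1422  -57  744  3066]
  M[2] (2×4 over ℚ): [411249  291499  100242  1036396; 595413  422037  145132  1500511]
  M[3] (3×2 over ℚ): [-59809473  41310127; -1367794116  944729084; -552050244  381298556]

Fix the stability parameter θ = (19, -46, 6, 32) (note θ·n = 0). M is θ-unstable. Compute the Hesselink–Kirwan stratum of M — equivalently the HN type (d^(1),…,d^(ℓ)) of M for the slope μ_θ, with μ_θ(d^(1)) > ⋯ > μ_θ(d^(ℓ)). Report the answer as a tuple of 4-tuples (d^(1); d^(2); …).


Barcode: M ≅ I[1,1], I[1,2], I[1,3], I[1,4], I[2,2], I[4,4]^2. HN layers by μ_θ (5 steps, strictly decreasing):
  μ^(1)=32; μ^(2)=19; μ^(3)=6; μ^(4)=-27/2; μ^(5)=-46

((0, 0, 0, 3); (1, 0, 0, 0); (0, 0, 2, 0); (3, 3, 0, 0); (0, 1, 0, 0))
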